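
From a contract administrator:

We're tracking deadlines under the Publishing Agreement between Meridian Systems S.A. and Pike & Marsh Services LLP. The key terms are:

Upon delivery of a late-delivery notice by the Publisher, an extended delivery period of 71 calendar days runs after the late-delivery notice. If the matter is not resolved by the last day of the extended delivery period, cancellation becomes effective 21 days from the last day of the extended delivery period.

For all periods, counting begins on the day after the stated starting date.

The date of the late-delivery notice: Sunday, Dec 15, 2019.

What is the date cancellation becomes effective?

Mar 16, 2020

The last day of the extended delivery period: Dec 15, 2019 + 71 days = Feb 24, 2020.
The date cancellation becomes effective: Feb 24, 2020 + 21 days = Mar 16, 2020.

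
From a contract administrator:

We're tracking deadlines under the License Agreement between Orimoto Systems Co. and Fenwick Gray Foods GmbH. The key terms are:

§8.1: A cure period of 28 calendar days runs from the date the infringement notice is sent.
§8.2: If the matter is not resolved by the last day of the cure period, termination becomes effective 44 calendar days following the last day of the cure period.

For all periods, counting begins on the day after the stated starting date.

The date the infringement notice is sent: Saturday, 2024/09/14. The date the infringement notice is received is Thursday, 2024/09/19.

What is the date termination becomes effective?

Adding 28 calendar days to 2024/09/14 gives 2024/10/12, which is the last day of the cure period.
The date termination becomes effective: 2024/10/12 + 44 days = 2024/11/25.

2024/11/25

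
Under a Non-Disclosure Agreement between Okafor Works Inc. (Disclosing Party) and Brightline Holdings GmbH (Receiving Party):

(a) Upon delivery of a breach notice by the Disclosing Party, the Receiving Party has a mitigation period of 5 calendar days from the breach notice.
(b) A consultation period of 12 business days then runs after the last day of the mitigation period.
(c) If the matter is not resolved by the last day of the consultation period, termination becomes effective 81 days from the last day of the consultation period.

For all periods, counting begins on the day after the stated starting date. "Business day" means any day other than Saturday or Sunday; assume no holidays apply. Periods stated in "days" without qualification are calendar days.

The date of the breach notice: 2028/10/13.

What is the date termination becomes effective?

2029/01/23

The last day of the mitigation period: 5 calendar days after 2028/10/13 is 2028/10/18.
The last day of the consultation period: counting 12 business days from Wednesday, 2028/10/18 (Oct 19, Oct 20, Oct 23, Oct 24, …, Nov 1, Nov 2, Nov 3, skipping weekends) reaches Friday, 2028/11/03.
The date termination becomes effective: 2028/11/03 + 81 days = 2029/01/23.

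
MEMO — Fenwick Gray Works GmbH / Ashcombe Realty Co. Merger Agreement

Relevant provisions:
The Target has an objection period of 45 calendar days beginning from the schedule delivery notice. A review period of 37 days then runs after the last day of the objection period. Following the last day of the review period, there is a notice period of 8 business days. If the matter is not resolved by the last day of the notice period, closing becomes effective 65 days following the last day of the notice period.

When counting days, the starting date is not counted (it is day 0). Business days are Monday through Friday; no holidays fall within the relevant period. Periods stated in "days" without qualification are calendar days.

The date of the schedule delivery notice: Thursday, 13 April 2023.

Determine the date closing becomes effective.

17 September 2023

The last day of the objection period: 13 April 2023 + 45 days = 28 May 2023.
Adding 37 calendar days to 28 May 2023 gives 4 July 2023, which is the last day of the review period.
The last day of the notice period: counting 8 business days from Tuesday, 4 July 2023 (Jul 5, Jul 6, Jul 7, Jul 10, Jul 11, Jul 12, Jul 13, Jul 14, skipping weekends) reaches Friday, 14 July 2023.
Adding 65 calendar days to 14 July 2023 gives 17 September 2023, which is the date closing becomes effective.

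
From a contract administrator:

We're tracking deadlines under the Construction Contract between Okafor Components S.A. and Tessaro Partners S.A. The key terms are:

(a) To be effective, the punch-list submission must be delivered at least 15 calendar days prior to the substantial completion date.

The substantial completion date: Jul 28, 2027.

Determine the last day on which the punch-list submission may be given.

Jul 13, 2027

Counting back 15 calendar days from Jul 28, 2027 gives Jul 13, 2027.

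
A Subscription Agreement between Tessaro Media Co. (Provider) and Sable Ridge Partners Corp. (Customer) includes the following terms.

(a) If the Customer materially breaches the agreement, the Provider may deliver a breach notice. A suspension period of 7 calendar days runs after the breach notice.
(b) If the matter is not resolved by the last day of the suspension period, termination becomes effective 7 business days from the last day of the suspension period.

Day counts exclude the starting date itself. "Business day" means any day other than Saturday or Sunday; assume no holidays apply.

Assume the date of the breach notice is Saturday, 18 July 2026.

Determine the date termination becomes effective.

The last day of the suspension period: 7 calendar days after 18 July 2026 is 25 July 2026.
The date termination becomes effective: counting 7 business days from Saturday, 25 July 2026 (Jul 27, Jul 28, Jul 29, Jul 30, Jul 31, Aug 3, Aug 4, skipping weekends) reaches Tuesday, 4 August 2026.

4 August 2026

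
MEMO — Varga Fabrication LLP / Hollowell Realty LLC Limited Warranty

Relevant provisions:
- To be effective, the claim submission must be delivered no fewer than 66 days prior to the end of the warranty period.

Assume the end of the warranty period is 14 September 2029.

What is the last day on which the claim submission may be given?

14 September 2029 minus 66 days is 10 July 2029.

10 July 2029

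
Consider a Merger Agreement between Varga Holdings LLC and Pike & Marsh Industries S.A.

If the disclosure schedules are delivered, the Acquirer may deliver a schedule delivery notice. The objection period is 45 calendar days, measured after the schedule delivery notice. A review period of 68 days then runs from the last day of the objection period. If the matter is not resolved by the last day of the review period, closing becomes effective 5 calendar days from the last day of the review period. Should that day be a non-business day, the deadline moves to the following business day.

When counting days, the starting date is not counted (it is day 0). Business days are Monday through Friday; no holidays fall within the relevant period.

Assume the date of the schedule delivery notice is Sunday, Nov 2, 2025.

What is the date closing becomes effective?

Mar 2, 2026

The last day of the objection period: 45 calendar days after Nov 2, 2025 is Dec 17, 2025.
The last day of the review period: 68 calendar days after Dec 17, 2025 is Feb 23, 2026.
The date closing becomes effective: 5 calendar days after Feb 23, 2026 is Feb 28, 2026. That falls on a Saturday, so it rolls to the next business day, Monday, Mar 2, 2026.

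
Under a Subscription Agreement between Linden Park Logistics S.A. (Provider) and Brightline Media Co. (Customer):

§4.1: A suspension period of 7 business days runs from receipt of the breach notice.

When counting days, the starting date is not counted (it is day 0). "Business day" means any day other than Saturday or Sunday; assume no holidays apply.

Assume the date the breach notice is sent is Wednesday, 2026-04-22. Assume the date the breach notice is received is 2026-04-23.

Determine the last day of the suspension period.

2026-05-04

The last day of the suspension period: 7 business days after Thursday, 2026-04-23, skipping weekends — Apr 24, Apr 27, Apr 28, Apr 29, Apr 30, May 1, May 4 — lands on Monday, 2026-05-04.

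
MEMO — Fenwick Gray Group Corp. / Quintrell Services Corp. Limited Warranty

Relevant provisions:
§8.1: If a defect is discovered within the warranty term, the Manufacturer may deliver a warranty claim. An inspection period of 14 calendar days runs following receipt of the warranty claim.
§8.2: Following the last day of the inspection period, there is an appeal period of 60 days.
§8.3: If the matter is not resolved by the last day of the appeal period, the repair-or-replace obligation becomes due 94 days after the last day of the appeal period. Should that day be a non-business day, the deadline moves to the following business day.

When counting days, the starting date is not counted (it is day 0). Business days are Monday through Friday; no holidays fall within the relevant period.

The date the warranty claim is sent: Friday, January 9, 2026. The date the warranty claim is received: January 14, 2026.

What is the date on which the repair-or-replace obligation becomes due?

July 1, 2026

The last day of the inspection period: 14 calendar days after January 14, 2026 is January 28, 2026.
The last day of the appeal period: 60 calendar days after January 28, 2026 is March 29, 2026.
Adding 94 calendar days to March 29, 2026 gives July 1, 2026, which is the date on which the repair-or-replace obligation becomes due. July 1, 2026 is a Wednesday, so no roll-forward applies.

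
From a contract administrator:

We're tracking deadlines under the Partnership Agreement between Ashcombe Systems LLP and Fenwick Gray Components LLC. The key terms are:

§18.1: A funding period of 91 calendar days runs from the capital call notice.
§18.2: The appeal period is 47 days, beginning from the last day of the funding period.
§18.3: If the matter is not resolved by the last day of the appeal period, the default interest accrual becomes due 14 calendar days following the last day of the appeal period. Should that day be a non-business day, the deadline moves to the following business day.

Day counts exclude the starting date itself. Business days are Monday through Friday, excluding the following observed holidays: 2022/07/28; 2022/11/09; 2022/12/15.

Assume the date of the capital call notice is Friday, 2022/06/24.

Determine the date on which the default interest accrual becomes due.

2022/11/23

The last day of the funding period: 91 calendar days after 2022/06/24 is 2022/09/23.
Adding 47 calendar days to 2022/09/23 gives 2022/11/09, which is the last day of the appeal period.
The date on which the default interest accrual becomes due: 14 calendar days after 2022/11/09 is 2022/11/23. 2022/11/23 is a Wednesday and is not a listed holiday, so no roll-forward applies.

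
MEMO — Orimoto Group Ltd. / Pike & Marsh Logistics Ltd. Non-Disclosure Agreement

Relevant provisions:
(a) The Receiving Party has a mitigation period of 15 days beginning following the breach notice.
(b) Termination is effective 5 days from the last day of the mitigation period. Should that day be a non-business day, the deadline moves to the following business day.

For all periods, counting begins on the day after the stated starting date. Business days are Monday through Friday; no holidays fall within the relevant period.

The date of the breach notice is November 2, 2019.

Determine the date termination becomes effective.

November 22, 2019

Adding 15 calendar days to November 2, 2019 gives November 17, 2019, which is the last day of the mitigation period.
The date termination becomes effective: November 17, 2019 + 5 days = November 22, 2019. November 22, 2019 is a Friday, so no roll-forward applies.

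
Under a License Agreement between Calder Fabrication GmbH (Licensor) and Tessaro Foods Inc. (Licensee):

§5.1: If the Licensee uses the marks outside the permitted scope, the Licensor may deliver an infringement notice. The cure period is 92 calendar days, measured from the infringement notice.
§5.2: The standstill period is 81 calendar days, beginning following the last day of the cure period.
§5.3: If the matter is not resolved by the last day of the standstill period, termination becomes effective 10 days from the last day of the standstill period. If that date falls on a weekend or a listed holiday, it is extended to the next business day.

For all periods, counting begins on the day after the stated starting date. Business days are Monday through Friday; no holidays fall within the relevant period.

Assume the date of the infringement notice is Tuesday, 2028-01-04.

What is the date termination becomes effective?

2028-07-05

Adding 92 calendar days to 2028-01-04 gives 2028-04-05, which is the last day of the cure period.
Adding 81 calendar days to 2028-04-05 gives 2028-06-25, which is the last day of the standstill period.
The date termination becomes effective: 10 calendar days after 2028-06-25 is 2028-07-05. 2028-07-05 is a Wednesday, so no roll-forward applies.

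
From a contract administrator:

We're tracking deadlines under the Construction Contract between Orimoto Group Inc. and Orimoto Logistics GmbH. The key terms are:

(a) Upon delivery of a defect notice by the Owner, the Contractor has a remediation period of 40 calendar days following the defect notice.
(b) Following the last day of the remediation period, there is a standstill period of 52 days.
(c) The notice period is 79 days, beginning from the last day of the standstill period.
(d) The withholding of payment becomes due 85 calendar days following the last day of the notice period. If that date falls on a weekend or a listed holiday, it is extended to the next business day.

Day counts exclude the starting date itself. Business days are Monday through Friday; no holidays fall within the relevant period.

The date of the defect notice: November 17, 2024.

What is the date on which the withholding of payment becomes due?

The last day of the remediation period: November 17, 2024 + 40 days = December 27, 2024.
The last day of the standstill period: December 27, 2024 + 52 days = February 17, 2025.
The last day of the notice period: 79 calendar days after February 17, 2025 is May 7, 2025.
The date on which the withholding of payment becomes due: May 7, 2025 + 85 days = July 31, 2025. July 31, 2025 is a Thursday, so no roll-forward applies.

July 31, 2025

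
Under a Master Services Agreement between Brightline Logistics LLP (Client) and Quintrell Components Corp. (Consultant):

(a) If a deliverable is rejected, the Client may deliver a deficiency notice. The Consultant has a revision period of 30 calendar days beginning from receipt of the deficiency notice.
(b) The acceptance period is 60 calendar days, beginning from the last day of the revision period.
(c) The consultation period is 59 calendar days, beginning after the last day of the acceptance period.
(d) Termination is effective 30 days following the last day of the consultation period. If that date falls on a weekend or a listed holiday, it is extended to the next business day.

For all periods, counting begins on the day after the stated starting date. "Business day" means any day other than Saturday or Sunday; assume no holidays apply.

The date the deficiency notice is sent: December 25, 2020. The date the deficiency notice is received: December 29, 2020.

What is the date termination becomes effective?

The last day of the revision period: December 29, 2020 + 30 days = January 28, 2021.
The last day of the acceptance period: January 28, 2021 + 60 days = March 29, 2021.
Adding 59 calendar days to March 29, 2021 gives May 27, 2021, which is the last day of the consultation period.
The date termination becomes effective: May 27, 2021 + 30 days = June 26, 2021. That falls on a Saturday, so it rolls to the next business day, Monday, June 28, 2021.

June 28, 2021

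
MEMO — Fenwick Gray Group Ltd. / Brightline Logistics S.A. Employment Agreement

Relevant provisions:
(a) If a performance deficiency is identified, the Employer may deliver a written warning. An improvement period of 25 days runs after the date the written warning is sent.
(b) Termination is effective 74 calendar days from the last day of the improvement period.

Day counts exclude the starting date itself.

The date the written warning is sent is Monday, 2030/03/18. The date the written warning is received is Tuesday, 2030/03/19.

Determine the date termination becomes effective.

2030/06/25

Adding 25 calendar days to 2030/03/18 gives 2030/04/12, which is the last day of the improvement period.
The date termination becomes effective: 74 calendar days after 2030/04/12 is 2030/06/25.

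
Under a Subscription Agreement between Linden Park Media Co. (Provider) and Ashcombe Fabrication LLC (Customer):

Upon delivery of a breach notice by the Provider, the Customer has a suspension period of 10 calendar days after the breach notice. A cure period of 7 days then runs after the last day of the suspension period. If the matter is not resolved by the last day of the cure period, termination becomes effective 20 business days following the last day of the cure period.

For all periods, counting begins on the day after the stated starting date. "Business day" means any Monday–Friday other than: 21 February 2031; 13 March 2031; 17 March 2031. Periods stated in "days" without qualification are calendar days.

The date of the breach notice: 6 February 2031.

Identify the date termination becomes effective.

25 March 2031

Adding 10 calendar days to 6 February 2031 gives 16 February 2031, which is the last day of the suspension period.
The last day of the cure period: 7 calendar days after 16 February 2031 is 23 February 2031.
The date termination becomes effective: 20 business days after Sunday, 23 February 2031, skipping weekends and the listed holidays on Mar 13, Mar 17 — Feb 24, Feb 25, Feb 26, Feb 27, …, Mar 21, Mar 24, Mar 25 — lands on Tuesday, 25 March 2031.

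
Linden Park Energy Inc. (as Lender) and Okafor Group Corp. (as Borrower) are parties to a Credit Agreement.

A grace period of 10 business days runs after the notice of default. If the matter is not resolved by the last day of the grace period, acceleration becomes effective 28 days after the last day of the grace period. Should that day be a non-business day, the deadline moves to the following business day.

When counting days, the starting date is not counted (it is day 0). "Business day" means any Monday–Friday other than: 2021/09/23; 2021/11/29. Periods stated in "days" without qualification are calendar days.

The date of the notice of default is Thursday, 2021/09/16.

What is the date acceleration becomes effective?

2021/10/29

The last day of the grace period: 10 business days after Thursday, 2021/09/16, skipping weekends and the listed holiday on Sep 23 — Sep 17, Sep 20, Sep 21, Sep 22, Sep 24, Sep 27, Sep 28, Sep 29, Sep 30, Oct 1 — lands on Friday, 2021/10/01.
The date acceleration becomes effective: 28 calendar days after 2021/10/01 is 2021/10/29. 2021/10/29 is a Friday and is not a listed holiday, so no roll-forward applies.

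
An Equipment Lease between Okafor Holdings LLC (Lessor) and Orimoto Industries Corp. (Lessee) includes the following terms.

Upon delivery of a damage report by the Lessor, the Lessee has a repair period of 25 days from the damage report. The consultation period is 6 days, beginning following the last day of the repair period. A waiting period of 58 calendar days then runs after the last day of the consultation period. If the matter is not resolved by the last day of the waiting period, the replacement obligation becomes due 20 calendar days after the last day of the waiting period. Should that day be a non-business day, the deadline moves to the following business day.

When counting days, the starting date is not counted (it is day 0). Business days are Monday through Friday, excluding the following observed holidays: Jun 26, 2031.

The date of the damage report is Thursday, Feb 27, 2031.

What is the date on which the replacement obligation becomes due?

The last day of the repair period: Feb 27, 2031 + 25 days = Mar 24, 2031.
The last day of the consultation period: Mar 24, 2031 + 6 days = Mar 30, 2031.
Adding 58 calendar days to Mar 30, 2031 gives May 27, 2031, which is the last day of the waiting period.
The date on which the replacement obligation becomes due: May 27, 2031 + 20 days = Jun 16, 2031. Jun 16, 2031 is a Monday and is not a listed holiday, so no roll-forward applies.

Jun 16, 2031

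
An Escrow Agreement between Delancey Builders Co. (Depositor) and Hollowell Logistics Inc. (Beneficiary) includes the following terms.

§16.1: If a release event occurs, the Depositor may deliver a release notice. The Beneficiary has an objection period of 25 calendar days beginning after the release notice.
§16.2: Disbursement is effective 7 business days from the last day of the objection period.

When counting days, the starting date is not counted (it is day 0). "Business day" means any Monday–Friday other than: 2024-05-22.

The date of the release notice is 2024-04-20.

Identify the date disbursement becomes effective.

The last day of the objection period: 2024-04-20 + 25 days = 2024-05-15.
From Wednesday, 2024-05-15, 7 business days (May 16, May 17, May 20, May 21, May 23, May 24, May 27, skipping weekends and the listed holiday on May 22) brings us to Monday, 2024-05-27, which is the date disbursement becomes effective.

2024-05-27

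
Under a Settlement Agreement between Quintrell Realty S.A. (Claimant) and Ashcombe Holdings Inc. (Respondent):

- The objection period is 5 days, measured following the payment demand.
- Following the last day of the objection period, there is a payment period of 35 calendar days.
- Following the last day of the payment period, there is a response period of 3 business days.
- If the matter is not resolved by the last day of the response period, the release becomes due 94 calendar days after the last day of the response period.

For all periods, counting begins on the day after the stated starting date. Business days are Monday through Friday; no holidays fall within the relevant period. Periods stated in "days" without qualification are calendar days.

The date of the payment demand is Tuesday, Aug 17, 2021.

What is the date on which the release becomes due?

The last day of the objection period: Aug 17, 2021 + 5 days = Aug 22, 2021.
The last day of the payment period: 35 calendar days after Aug 22, 2021 is Sep 26, 2021.
From Sunday, Sep 26, 2021, 3 business days (Sep 27, Sep 28, Sep 29, skipping weekends) brings us to Wednesday, Sep 29, 2021, which is the last day of the response period.
The date on which the release becomes due: Sep 29, 2021 + 94 days = Jan 1, 2022.

Jan 1, 2022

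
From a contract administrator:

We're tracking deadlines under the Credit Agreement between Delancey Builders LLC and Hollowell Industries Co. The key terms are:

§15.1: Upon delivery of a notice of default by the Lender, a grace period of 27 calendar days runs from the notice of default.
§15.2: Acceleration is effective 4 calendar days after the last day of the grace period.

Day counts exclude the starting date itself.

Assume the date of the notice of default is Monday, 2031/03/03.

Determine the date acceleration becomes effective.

2031/04/03

The last day of the grace period: 2031/03/03 + 27 days = 2031/03/30.
The date acceleration becomes effective: 2031/03/30 + 4 days = 2031/04/03.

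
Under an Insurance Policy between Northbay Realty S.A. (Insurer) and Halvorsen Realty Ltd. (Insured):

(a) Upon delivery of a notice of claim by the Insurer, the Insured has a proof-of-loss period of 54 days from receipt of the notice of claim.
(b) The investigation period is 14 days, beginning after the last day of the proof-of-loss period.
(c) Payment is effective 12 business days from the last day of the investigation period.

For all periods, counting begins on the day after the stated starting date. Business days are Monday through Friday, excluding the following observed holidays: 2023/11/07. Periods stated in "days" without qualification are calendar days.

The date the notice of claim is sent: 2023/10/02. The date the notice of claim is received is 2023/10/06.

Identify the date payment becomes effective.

2023/12/29

The last day of the proof-of-loss period: 2023/10/06 + 54 days = 2023/11/29.
The last day of the investigation period: 14 calendar days after 2023/11/29 is 2023/12/13.
From Wednesday, 2023/12/13, 12 business days (Dec 14, Dec 15, Dec 18, Dec 19, …, Dec 27, Dec 28, Dec 29, skipping weekends) brings us to Friday, 2023/12/29, which is the date payment becomes effective.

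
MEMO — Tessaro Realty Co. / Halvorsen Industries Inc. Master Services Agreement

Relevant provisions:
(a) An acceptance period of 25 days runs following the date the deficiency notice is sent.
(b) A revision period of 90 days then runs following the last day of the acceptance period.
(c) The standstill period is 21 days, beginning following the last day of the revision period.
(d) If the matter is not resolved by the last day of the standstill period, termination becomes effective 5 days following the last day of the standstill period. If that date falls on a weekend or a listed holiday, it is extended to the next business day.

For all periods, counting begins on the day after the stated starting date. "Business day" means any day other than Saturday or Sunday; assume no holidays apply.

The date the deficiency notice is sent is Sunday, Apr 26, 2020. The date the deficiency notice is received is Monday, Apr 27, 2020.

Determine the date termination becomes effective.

Sep 14, 2020

The last day of the acceptance period: Apr 26, 2020 + 25 days = May 21, 2020.
The last day of the revision period: May 21, 2020 + 90 days = Aug 19, 2020.
The last day of the standstill period: 21 calendar days after Aug 19, 2020 is Sep 9, 2020.
The date termination becomes effective: Sep 9, 2020 + 5 days = Sep 14, 2020. Sep 14, 2020 is a Monday, so no roll-forward applies.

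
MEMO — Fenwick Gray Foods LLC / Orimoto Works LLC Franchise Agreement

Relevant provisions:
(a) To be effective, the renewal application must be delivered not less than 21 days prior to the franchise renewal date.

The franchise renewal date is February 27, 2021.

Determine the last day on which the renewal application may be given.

Counting back 21 calendar days from February 27, 2021 gives February 6, 2021.

February 6, 2021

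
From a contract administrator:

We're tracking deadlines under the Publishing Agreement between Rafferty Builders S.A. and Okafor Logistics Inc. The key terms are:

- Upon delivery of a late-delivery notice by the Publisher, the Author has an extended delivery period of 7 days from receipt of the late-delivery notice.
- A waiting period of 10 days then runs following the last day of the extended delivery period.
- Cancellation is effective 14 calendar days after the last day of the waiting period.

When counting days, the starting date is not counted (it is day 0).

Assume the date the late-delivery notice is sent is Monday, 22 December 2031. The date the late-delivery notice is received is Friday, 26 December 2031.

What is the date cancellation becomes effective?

26 January 2032

The last day of the extended delivery period: 7 calendar days after 26 December 2031 is 2 January 2032.
Adding 10 calendar days to 2 January 2032 gives 12 January 2032, which is the last day of the waiting period.
Adding 14 calendar days to 12 January 2032 gives 26 January 2032, which is the date cancellation becomes effective.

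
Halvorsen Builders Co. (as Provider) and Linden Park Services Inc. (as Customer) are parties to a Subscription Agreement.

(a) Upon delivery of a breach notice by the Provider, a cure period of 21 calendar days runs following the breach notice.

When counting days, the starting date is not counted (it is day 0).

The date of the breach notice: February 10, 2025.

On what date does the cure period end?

The last day of the cure period: February 10, 2025 + 21 days = March 3, 2025.

March 3, 2025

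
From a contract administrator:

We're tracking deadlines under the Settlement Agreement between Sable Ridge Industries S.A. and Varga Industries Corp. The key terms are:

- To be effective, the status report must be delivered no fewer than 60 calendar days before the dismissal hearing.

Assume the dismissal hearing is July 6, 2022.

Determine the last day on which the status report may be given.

May 7, 2022

Counting back 60 calendar days from July 6, 2022 gives May 7, 2022.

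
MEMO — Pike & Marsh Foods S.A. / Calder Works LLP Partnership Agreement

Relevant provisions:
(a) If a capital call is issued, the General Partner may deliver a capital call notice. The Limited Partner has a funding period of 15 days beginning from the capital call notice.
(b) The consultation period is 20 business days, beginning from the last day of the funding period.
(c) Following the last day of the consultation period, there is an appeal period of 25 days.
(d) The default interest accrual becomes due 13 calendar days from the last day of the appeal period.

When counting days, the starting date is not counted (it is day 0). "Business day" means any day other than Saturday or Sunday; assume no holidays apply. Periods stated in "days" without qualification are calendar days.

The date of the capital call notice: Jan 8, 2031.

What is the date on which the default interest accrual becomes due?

Adding 15 calendar days to Jan 8, 2031 gives Jan 23, 2031, which is the last day of the funding period.
The last day of the consultation period: 20 business days after Thursday, Jan 23, 2031, skipping weekends — Jan 24, Jan 27, Jan 28, Jan 29, …, Feb 18, Feb 19, Feb 20 — lands on Thursday, Feb 20, 2031.
The last day of the appeal period: Feb 20, 2031 + 25 days = Mar 17, 2031.
The date on which the default interest accrual becomes due: Mar 17, 2031 + 13 days = Mar 30, 2031.

Mar 30, 2031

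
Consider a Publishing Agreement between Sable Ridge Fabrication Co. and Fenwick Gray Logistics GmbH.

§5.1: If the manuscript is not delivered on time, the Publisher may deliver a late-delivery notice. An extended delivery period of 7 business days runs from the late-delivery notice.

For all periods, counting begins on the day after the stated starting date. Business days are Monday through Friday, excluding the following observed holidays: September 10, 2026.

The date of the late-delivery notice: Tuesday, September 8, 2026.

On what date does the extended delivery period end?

The last day of the extended delivery period: counting 7 business days from Tuesday, September 8, 2026 (Sep 9, Sep 11, Sep 14, Sep 15, Sep 16, Sep 17, Sep 18, skipping weekends and the listed holiday on Sep 10) reaches Friday, September 18, 2026.

September 18, 2026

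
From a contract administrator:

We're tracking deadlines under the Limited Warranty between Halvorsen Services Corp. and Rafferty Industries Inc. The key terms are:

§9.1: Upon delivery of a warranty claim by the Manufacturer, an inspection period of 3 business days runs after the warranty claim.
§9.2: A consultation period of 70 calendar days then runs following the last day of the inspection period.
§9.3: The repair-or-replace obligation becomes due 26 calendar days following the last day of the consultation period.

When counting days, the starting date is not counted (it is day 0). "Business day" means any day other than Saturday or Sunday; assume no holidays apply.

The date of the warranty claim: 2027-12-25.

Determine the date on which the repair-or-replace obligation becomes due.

The last day of the inspection period: 3 business days after Saturday, 2027-12-25, skipping weekends — Dec 27, Dec 28, Dec 29 — lands on Wednesday, 2027-12-29.
The last day of the consultation period: 2027-12-29 + 70 days = 2028-03-08.
The date on which the repair-or-replace obligation becomes due: 26 calendar days after 2028-03-08 is 2028-04-03.

2028-04-03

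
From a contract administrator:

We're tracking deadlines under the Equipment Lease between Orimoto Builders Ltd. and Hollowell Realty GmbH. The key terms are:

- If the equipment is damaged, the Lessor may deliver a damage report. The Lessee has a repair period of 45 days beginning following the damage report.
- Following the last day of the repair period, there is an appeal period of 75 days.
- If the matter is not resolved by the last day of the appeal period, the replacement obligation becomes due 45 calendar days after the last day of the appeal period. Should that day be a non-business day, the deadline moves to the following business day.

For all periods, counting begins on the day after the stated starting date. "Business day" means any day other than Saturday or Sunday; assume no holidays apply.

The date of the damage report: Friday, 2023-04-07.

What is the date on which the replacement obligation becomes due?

Adding 45 calendar days to 2023-04-07 gives 2023-05-22, which is the last day of the repair period.
Adding 75 calendar days to 2023-05-22 gives 2023-08-05, which is the last day of the appeal period.
Adding 45 calendar days to 2023-08-05 gives 2023-09-19, which is the date on which the replacement obligation becomes due. 2023-09-19 is a Tuesday, so no roll-forward applies.

2023-09-19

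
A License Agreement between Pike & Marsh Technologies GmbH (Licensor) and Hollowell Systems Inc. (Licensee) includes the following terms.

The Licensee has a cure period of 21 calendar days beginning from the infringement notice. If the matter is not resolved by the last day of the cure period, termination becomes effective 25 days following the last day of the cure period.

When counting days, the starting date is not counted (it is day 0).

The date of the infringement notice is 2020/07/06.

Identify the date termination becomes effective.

2020/08/21

The last day of the cure period: 21 calendar days after 2020/07/06 is 2020/07/27.
The date termination becomes effective: 2020/07/27 + 25 days = 2020/08/21.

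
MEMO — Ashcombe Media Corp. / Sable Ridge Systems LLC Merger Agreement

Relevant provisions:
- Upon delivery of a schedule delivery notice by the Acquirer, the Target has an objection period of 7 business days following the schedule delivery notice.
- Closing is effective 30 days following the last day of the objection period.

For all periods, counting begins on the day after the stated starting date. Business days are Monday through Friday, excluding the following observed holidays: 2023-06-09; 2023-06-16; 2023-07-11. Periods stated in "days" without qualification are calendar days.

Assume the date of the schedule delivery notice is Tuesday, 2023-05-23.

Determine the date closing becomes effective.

2023-07-01

The last day of the objection period: counting 7 business days from Tuesday, 2023-05-23 (May 24, May 25, May 26, May 29, May 30, May 31, Jun 1, skipping weekends) reaches Thursday, 2023-06-01.
The date closing becomes effective: 30 calendar days after 2023-06-01 is 2023-07-01.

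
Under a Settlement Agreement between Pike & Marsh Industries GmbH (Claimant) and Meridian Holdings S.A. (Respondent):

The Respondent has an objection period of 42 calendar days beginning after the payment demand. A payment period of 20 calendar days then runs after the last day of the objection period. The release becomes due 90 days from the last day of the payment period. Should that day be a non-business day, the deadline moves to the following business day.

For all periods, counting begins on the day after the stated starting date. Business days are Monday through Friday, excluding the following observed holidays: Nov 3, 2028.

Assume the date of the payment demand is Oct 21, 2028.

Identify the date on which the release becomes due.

Adding 42 calendar days to Oct 21, 2028 gives Dec 2, 2028, which is the last day of the objection period.
The last day of the payment period: 20 calendar days after Dec 2, 2028 is Dec 22, 2028.
Adding 90 calendar days to Dec 22, 2028 gives Mar 22, 2029, which is the date on which the release becomes due. Mar 22, 2029 is a Thursday and is not a listed holiday, so no roll-forward applies.

Mar 22, 2029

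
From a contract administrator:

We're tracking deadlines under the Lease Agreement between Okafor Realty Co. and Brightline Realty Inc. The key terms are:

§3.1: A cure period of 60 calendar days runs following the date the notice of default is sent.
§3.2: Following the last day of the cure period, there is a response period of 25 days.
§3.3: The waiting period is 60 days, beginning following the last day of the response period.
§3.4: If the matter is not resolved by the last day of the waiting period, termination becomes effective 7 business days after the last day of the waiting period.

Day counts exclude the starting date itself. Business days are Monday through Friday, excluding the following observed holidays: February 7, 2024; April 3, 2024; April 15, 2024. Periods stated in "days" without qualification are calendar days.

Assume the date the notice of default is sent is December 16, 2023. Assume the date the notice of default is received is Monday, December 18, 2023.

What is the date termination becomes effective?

May 20, 2024

The last day of the cure period: December 16, 2023 + 60 days = February 14, 2024.
The last day of the response period: 25 calendar days after February 14, 2024 is March 10, 2024.
The last day of the waiting period: 60 calendar days after March 10, 2024 is May 9, 2024.
The date termination becomes effective: counting 7 business days from Thursday, May 9, 2024 (May 10, May 13, May 14, May 15, May 16, May 17, May 20, skipping weekends) reaches Monday, May 20, 2024.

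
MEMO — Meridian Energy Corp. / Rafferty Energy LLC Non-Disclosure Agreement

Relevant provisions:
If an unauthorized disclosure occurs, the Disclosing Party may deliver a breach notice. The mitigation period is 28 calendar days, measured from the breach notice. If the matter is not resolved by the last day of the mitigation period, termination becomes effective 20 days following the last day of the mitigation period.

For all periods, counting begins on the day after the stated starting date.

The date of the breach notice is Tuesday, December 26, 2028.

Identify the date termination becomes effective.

Adding 28 calendar days to December 26, 2028 gives January 23, 2029, which is the last day of the mitigation period.
The date termination becomes effective: January 23, 2029 + 20 days = February 12, 2029.

February 12, 2029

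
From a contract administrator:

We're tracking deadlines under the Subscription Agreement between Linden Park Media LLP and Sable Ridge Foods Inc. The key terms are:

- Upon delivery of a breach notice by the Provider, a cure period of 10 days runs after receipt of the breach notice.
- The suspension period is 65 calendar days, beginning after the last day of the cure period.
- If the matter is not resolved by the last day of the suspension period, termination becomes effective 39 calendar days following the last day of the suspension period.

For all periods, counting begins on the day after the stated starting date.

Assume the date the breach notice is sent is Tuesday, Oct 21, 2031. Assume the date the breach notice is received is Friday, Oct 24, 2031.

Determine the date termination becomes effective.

Feb 15, 2032

The last day of the cure period: 10 calendar days after Oct 24, 2031 is Nov 3, 2031.
The last day of the suspension period: Nov 3, 2031 + 65 days = Jan 7, 2032.
The date termination becomes effective: 39 calendar days after Jan 7, 2032 is Feb 15, 2032.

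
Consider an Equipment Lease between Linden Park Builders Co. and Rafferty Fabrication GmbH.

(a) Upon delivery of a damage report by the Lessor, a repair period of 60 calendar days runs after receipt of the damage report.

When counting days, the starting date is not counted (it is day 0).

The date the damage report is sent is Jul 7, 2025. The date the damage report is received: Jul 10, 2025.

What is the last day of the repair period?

Sep 8, 2025

The last day of the repair period: Jul 10, 2025 + 60 days = Sep 8, 2025.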